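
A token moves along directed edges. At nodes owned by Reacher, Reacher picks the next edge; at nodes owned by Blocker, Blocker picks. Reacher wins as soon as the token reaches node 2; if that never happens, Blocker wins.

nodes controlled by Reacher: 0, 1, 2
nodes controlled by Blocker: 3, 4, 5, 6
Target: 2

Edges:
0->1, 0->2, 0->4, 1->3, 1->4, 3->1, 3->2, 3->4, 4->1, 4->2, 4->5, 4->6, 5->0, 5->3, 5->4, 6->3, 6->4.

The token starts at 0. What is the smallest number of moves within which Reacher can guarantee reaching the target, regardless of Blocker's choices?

A0 = {2}
A1: add {0} — 0 (Reacher) has 0→2.
A2 = A1; e.g. 1 (Reacher) has no edge into A1. Fixed point.
0 enters the attractor at level 1, so Reacher can force the target in 1 move from there.

1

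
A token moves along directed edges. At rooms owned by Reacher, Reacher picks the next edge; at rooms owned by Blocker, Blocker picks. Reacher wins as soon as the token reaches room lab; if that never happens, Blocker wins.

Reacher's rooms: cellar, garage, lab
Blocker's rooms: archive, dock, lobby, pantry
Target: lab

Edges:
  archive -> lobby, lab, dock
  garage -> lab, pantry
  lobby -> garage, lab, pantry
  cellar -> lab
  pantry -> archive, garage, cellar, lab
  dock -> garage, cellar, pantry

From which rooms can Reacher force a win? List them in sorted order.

cellar, garage, lab

A0 = {lab}
A1: add {cellar, garage} — garage (Reacher) has garage→lab; cellar (Reacher) has cellar→lab.
A2 = A1; e.g. archive (Blocker) can still go to lobby. Fixed point.
Reacher's winning region = {cellar, garage, lab}.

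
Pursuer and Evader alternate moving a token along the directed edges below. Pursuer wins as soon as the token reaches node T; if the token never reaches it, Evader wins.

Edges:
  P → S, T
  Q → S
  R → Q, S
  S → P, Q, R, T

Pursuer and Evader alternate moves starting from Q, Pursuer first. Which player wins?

Evader

Track states (vertex, player-to-move).
A0 = {(T,Pursuer), (T,Evader)}
A1: add {(P,Pursuer), (S,Pursuer)}.
A2: add {(P,Evader), (Q,Evader)}.
A3: add {(R,Pursuer)}.
A4 = A3; e.g. (Q,Pursuer) stays out. (Q,Pursuer) never enters ⇒ Evader avoids the target.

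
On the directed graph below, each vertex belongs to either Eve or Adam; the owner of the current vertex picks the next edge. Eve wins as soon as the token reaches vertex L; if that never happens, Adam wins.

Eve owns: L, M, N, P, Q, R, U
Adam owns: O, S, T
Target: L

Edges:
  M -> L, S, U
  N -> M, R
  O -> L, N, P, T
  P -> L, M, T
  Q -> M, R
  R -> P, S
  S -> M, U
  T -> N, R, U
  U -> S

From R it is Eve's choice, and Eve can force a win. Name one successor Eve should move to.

P

A0 = {L}
A1: add {M, P} — M (Eve) has M→L; P (Eve) has P→L.
A2: add {N, Q, R} — N (Eve) has N→M; Q (Eve) has Q→M; R (Eve) has R→P.
A3 = A2; e.g. O (Adam) can still go to T. Fixed point.
From R, successor P is in the attractor (rank 1); the other successor S is not.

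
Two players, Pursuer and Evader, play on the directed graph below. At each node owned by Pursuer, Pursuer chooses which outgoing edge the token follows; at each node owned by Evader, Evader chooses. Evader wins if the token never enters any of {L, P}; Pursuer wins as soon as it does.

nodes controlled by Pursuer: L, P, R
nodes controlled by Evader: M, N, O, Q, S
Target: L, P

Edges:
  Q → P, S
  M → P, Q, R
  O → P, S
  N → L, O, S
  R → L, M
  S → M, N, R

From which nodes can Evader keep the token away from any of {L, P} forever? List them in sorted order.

M, N, O, Q, S

A0 = {L, P}
A1: add {R} — R (Pursuer) has R→L.
A2 = A1; e.g. M (Evader) can still go to Q. Fixed point.
Pursuer's attractor = {L, P, R}; Evader avoids the target exactly from the complement.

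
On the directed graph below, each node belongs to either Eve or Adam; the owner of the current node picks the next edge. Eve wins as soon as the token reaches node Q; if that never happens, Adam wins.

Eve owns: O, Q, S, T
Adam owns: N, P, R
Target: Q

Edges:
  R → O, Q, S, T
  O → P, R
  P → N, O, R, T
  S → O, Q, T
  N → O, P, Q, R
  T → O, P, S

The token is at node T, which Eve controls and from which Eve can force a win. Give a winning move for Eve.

A0 = {Q}
A1: add {S} — S (Eve) has S→Q.
A2: add {T} — T (Eve) has T→S.
A3 = A2; e.g. N (Adam) can still go to O. Fixed point.
From T, successor S is in the attractor (rank 1); the other successors O, P are not.

S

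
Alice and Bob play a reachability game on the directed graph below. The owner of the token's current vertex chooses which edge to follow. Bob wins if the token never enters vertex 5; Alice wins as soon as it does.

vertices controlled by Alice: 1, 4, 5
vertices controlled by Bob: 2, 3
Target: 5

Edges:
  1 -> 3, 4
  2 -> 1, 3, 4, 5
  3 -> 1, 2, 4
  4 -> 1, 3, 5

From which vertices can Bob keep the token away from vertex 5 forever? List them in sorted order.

2, 3

A0 = {5}
A1: add {4} — 4 (Alice) has 4→5.
A2: add {1} — 1 (Alice) has 1→4.
A3 = A2; e.g. 2 (Bob) can still go to 3. Fixed point.
Alice's attractor = {1, 4, 5}; Bob avoids the target exactly from the complement.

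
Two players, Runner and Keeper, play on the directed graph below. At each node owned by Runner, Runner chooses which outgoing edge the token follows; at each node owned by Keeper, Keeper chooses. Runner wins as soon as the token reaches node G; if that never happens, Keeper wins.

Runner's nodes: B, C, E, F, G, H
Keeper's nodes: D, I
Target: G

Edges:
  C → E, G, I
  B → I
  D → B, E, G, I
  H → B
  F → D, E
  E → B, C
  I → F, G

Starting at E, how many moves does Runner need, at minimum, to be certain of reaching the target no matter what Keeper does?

A0 = {G}
A1: add {C} — C (Runner) has C→G.
A2: add {E} — E (Runner) has E→C.
E enters the attractor at level 2, so Runner can force the target in 2 moves from there.

2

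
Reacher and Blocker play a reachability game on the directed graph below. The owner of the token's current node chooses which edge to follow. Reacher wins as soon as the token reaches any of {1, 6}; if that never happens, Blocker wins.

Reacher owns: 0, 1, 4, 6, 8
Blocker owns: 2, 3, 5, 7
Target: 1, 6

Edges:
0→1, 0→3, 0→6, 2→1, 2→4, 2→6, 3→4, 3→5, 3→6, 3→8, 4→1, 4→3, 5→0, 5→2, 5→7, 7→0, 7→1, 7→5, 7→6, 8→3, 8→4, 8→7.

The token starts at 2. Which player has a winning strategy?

Reacher

A0 = {1, 6}
A1: add {0, 4} — 0 (Reacher) has 0→1; 4 (Reacher) has 4→1.
A2: add {2, 8} — 2 (Blocker): all of {1, 4, 6} already in; 8 (Reacher) has 8→4.
A3 = A2; e.g. 3 (Blocker) can still go to 5. Fixed point.
2 ∈ A2, so Reacher can force the target.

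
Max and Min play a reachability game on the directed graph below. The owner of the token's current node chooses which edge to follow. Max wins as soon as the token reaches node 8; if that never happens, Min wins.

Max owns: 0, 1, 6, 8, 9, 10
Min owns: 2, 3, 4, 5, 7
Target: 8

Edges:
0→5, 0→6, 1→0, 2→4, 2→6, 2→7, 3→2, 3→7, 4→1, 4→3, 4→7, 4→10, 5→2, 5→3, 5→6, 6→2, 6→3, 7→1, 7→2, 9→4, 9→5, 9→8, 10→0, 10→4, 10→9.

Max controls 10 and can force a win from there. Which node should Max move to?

9

A0 = {8}
A1: add {9} — 9 (Max) has 9→8.
A2: add {10} — 10 (Max) has 10→9.
A3 = A2; e.g. 0 (Max) has no edge into A2. Fixed point.
From 10, successor 9 is in the attractor (rank 1); the other successors 0, 4 are not.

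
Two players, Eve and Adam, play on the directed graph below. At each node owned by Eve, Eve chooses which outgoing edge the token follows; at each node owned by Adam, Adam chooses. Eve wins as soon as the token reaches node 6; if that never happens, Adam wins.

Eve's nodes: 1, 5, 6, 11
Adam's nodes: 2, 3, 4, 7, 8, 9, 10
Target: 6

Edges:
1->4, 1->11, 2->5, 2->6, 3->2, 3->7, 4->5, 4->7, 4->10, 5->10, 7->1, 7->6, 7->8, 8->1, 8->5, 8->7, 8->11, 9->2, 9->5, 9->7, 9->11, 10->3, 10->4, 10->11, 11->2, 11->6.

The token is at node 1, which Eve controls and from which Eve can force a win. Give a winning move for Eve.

11

A0 = {6}
A1: add {11} — 11 (Eve) has 11→6.
A2: add {1} — 1 (Eve) has 1→11.
A3 = A2; e.g. 2 (Adam) can still go to 5. Fixed point.
From 1, successor 11 is in the attractor (rank 1); the other successor 4 is not.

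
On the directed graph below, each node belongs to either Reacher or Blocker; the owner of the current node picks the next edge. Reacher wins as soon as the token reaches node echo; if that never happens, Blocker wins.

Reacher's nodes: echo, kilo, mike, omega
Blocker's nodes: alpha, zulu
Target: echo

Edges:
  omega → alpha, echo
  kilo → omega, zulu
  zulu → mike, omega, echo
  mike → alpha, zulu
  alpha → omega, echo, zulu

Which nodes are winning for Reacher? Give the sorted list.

echo, kilo, omega

A0 = {echo}
A1: add {omega} — omega (Reacher) has omega→echo.
A2: add {kilo} — kilo (Reacher) has kilo→omega.
A3 = A2; e.g. mike (Reacher) has no edge into A2. Fixed point.
Reacher's winning region = {echo, kilo, omega}.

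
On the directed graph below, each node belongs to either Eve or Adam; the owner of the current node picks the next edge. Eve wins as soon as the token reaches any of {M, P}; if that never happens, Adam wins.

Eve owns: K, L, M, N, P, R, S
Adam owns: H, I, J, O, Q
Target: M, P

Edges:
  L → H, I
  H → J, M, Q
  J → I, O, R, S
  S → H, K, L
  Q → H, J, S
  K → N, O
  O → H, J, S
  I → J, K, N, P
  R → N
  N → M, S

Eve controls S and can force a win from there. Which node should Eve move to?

K

A0 = {M, P}
A1: add {N} — N (Eve) has N→M.
A2: add {K, R} — K (Eve) has K→N; R (Eve) has R→N.
A3: add {S} — S (Eve) has S→K.
A4 = A3; e.g. H (Adam) can still go to J. Fixed point.
From S, successor K is in the attractor (rank 2); the other successors H, L are not.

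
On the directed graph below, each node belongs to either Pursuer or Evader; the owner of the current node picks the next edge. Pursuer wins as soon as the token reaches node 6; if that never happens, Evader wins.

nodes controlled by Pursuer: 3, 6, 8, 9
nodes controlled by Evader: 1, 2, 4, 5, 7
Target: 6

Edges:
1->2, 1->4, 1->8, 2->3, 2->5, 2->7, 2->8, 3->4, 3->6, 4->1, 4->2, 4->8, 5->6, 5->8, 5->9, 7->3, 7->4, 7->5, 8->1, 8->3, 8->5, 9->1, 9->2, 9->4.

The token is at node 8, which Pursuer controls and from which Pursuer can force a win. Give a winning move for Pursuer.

A0 = {6}
A1: add {3} — 3 (Pursuer) has 3→6.
A2: add {8} — 8 (Pursuer) has 8→3.
A3 = A2; e.g. 1 (Evader) can still go to 2. Fixed point.
From 8, successor 3 is in the attractor (rank 1); the other successors 1, 5 are not.

3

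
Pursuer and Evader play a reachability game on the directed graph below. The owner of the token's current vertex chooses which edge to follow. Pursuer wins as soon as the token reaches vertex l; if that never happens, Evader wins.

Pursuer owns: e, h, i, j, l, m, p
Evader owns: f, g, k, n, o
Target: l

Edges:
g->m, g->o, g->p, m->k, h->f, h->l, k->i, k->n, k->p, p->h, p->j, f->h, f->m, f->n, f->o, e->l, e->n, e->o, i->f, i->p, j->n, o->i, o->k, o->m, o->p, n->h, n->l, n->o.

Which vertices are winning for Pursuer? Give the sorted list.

e, h, i, l, p

A0 = {l}
A1: add {e, h} — e (Pursuer) has e→l; h (Pursuer) has h→l.
A2: add {p} — p (Pursuer) has p→h.
A3: add {i} — i (Pursuer) has i→p.
A4 = A3; e.g. f (Evader) can still go to m. Fixed point.
Pursuer's winning region = {e, h, i, l, p}.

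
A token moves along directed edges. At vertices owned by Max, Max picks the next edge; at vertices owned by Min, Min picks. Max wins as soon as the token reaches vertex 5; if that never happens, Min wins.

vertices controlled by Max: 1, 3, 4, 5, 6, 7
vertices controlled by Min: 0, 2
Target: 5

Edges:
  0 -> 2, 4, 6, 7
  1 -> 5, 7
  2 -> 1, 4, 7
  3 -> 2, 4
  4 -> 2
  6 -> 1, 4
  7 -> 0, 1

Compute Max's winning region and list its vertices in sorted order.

1, 5, 6, 7

A0 = {5}
A1: add {1} — 1 (Max) has 1→5.
A2: add {6, 7} — 6 (Max) has 6→1; 7 (Max) has 7→1.
A3 = A2; e.g. 0 (Min) can still go to 2. Fixed point.
Max's winning region = {1, 5, 6, 7}.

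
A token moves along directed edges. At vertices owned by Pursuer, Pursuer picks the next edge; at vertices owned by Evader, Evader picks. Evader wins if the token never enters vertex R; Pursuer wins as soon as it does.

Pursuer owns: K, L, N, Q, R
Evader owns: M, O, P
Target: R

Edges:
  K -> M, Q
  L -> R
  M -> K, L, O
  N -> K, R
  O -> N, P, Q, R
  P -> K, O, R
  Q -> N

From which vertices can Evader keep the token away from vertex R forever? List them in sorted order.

M, O, P

A0 = {R}
A1: add {L, N} — L (Pursuer) has L→R; N (Pursuer) has N→R.
A2: add {Q} — Q (Pursuer) has Q→N.
A3: add {K} — K (Pursuer) has K→Q.
A4 = A3; e.g. M (Evader) can still go to O. Fixed point.
Pursuer's attractor = {K, L, N, Q, R}; Evader avoids the target exactly from the complement.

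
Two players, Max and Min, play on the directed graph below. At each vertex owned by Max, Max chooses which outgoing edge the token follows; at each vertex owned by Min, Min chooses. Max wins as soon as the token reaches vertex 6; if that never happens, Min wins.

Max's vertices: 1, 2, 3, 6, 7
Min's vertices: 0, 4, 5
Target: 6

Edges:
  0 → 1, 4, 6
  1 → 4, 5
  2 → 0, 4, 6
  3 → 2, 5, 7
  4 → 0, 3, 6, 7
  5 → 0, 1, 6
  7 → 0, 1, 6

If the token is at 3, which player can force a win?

A0 = {6}
A1: add {2, 7} — 2 (Max) has 2→6; 7 (Max) has 7→6.
A2: add {3} — 3 (Max) has 3→2.
A3 = A2; e.g. 0 (Min) can still go to 1. Fixed point.
3 ∈ A2, so Max can force the target.

Max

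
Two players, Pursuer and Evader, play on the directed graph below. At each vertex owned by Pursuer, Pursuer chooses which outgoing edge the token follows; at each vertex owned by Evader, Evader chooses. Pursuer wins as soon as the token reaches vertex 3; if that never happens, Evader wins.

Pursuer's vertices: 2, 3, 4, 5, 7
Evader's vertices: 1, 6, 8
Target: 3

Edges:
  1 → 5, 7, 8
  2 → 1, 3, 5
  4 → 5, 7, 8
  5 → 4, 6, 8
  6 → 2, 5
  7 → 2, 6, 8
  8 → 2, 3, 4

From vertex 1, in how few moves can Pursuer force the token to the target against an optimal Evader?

A0 = {3}
A1: add {2} — 2 (Pursuer) has 2→3.
A2: add {7} — 7 (Pursuer) has 7→2.
A3: add {4} — 4 (Pursuer) has 4→7.
A4: add {5, 8} — 5 (Pursuer) has 5→4; 8 (Evader): all of {2, 3, 4} already in.
A5: add {1, 6} — 1 (Evader): all of {5, 7, 8} already in; 6 (Evader): all of {2, 5} already in.
A5 = all vertices. Fixed point.
1 enters the attractor at level 5, so Pursuer can force the target in 5 moves from there.

5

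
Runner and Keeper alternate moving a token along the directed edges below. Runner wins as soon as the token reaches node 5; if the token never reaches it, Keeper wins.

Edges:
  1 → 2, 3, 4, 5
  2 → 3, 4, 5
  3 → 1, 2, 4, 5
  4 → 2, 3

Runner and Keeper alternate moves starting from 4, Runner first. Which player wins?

Track states (vertex, player-to-move).
A0 = {(5,Runner), (5,Keeper)}
A1: add {(1,Runner), (2,Runner), (3,Runner)}.
A2: add {(4,Keeper)}.
A3 = A2; e.g. (1,Keeper) stays out. (4,Runner) never enters ⇒ Keeper avoids the target.

Keeper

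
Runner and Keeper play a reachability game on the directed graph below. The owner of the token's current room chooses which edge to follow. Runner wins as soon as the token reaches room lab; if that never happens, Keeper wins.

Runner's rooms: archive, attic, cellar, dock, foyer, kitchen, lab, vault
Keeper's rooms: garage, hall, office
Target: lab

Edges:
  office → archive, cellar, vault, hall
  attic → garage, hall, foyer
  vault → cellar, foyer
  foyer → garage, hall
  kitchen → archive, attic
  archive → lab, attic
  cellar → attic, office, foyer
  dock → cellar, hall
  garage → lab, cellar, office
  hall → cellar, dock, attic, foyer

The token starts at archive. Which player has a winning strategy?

A0 = {lab}
A1: add {archive} — archive (Runner) has archive→lab.
archive ∈ A1, so Runner can force the target.

Runner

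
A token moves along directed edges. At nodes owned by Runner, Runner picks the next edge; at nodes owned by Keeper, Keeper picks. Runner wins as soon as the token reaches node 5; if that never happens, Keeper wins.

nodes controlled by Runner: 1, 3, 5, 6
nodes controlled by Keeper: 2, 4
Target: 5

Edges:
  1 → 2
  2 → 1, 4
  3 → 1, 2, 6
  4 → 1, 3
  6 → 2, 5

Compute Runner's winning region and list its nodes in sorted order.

3, 5, 6

A0 = {5}
A1: add {6} — 6 (Runner) has 6→5.
A2: add {3} — 3 (Runner) has 3→6.
A3 = A2; e.g. 1 (Runner) has no edge into A2. Fixed point.
Runner's winning region = {3, 5, 6}.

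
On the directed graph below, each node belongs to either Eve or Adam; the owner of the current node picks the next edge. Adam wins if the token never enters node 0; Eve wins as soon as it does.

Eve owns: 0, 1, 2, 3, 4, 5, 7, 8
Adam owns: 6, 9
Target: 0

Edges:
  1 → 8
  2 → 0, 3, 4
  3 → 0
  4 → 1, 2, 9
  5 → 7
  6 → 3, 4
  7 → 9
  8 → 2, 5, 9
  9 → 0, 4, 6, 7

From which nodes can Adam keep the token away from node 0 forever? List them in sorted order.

A0 = {0}
A1: add {2, 3} — 2 (Eve) has 2→0; 3 (Eve) has 3→0.
A2: add {4, 8} — 4 (Eve) has 4→2; 8 (Eve) has 8→2.
A3: add {1, 6} — 1 (Eve) has 1→8; 6 (Adam): all of {3, 4} already in.
A4 = A3; e.g. 5 (Eve) has no edge into A3. Fixed point.
Eve's attractor = {0, 1, 2, 3, 4, 6, 8}; Adam avoids the target exactly from the complement.

5, 7, 9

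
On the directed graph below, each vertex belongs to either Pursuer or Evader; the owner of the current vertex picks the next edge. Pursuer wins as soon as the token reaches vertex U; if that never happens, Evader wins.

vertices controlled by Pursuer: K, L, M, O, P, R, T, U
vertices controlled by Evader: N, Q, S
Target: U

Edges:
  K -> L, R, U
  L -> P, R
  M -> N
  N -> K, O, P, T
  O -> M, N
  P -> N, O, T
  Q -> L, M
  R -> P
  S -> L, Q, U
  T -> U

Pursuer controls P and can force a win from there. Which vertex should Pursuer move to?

A0 = {U}
A1: add {K, T} — K (Pursuer) has K→U; T (Pursuer) has T→U.
A2: add {P} — P (Pursuer) has P→T.
A3: add {L, R} — L (Pursuer) has L→P; R (Pursuer) has R→P.
A4 = A3; e.g. M (Pursuer) has no edge into A3. Fixed point.
From P, successor T is in the attractor (rank 1); the other successors N, O are not.

T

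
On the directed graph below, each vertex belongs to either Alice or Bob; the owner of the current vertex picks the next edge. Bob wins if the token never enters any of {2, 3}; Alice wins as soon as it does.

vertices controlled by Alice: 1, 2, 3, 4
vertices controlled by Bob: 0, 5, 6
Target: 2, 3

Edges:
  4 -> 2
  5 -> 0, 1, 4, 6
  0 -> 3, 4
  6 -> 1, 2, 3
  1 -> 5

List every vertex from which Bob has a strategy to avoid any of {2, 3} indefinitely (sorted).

A0 = {2, 3}
A1: add {4} — 4 (Alice) has 4→2.
A2: add {0} — 0 (Bob): all of {3, 4} already in.
A3 = A2; e.g. 1 (Alice) has no edge into A2. Fixed point.
Alice's attractor = {0, 2, 3, 4}; Bob avoids the target exactly from the complement.

1, 5, 6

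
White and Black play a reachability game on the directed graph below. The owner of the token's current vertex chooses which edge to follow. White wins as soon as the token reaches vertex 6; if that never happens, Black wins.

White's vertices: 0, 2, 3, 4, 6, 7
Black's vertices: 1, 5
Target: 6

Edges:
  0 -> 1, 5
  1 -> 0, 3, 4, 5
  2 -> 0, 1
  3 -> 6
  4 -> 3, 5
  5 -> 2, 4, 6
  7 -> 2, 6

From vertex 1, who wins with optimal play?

Black

A0 = {6}
A1: add {3, 7} — 3 (White) has 3→6; 7 (White) has 7→6.
A2: add {4} — 4 (White) has 4→3.
A3 = A2; e.g. 0 (White) has no edge into A2. Fixed point.
1 never enters the attractor, so Black can avoid the target forever.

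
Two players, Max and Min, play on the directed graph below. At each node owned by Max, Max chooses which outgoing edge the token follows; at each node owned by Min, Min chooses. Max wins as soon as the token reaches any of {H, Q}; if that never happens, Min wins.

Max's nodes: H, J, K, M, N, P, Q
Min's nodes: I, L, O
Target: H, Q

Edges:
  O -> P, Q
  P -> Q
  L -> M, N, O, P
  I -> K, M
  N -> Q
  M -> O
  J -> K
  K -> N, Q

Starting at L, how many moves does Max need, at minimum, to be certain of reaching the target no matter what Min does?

4

A0 = {H, Q}
A1: add {K, N, P} — K (Max) has K→Q; N (Max) has N→Q; P (Max) has P→Q.
A2: add {J, O} — J (Max) has J→K; O (Min): all of {P, Q} already in.
A3: add {M} — M (Max) has M→O.
A4: add {I, L} — I (Min): all of {K, M} already in; L (Min): all of {M, N, O, P} already in.
A4 = all vertices. Fixed point.
L enters the attractor at level 4, so Max can force the target in 4 moves from there.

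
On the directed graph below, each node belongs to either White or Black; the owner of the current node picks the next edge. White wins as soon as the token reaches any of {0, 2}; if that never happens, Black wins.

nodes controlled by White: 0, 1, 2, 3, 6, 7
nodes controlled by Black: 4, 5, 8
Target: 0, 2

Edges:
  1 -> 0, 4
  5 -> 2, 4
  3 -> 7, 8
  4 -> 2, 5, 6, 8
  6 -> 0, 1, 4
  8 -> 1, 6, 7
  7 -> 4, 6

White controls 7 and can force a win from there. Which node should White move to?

6

A0 = {0, 2}
A1: add {1, 6} — 1 (White) has 1→0; 6 (White) has 6→0.
A2: add {7} — 7 (White) has 7→6.
A3: add {3, 8} — 3 (White) has 3→7; 8 (Black): all of {1, 6, 7} already in.
A4 = A3; e.g. 4 (Black) can still go to 5. Fixed point.
From 7, successor 6 is in the attractor (rank 1); the other successor 4 is not.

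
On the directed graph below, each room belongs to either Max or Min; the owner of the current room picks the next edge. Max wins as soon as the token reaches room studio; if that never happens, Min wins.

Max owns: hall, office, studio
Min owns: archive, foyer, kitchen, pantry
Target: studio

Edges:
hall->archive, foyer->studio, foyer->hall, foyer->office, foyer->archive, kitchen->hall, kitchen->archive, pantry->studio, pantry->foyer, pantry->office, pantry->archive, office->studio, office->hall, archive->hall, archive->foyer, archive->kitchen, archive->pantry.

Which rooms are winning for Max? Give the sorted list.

A0 = {studio}
A1: add {office} — office (Max) has office→studio.
A2 = A1; e.g. hall (Max) has no edge into A1. Fixed point.
Max's winning region = {office, studio}.

office, studio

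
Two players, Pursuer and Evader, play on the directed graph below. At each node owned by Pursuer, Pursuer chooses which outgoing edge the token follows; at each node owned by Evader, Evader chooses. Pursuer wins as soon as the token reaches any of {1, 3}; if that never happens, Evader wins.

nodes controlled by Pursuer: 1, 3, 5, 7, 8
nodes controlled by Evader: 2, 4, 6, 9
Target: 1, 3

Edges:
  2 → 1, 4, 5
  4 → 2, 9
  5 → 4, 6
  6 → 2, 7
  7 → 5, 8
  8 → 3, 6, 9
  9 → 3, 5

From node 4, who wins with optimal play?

A0 = {1, 3}
A1: add {8} — 8 (Pursuer) has 8→3.
A2: add {7} — 7 (Pursuer) has 7→8.
A3 = A2; e.g. 2 (Evader) can still go to 4. Fixed point.
4 never enters the attractor, so Evader can avoid the target forever.

Evader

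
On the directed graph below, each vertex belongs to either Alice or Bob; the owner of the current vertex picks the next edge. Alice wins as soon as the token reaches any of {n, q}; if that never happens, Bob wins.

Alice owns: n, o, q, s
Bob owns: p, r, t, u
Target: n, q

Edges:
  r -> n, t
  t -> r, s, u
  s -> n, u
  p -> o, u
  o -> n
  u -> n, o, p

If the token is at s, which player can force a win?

A0 = {n, q}
A1: add {o, s} — o (Alice) has o→n; s (Alice) has s→n.
A2 = A1; e.g. p (Bob) can still go to u. Fixed point.
s ∈ A1, so Alice can force the target.

Alice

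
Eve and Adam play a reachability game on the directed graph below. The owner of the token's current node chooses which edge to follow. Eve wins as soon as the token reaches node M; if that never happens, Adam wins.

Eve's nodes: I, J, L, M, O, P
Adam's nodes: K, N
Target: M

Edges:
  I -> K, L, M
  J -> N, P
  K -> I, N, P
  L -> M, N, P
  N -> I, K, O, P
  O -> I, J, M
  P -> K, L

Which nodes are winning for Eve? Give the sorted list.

A0 = {M}
A1: add {I, L, O} — I (Eve) has I→M; L (Eve) has L→M; O (Eve) has O→M.
A2: add {P} — P (Eve) has P→L.
A3: add {J} — J (Eve) has J→P.
A4 = A3; e.g. K (Adam) can still go to N. Fixed point.
Eve's winning region = {I, J, L, M, O, P}.

I, J, L, M, O, P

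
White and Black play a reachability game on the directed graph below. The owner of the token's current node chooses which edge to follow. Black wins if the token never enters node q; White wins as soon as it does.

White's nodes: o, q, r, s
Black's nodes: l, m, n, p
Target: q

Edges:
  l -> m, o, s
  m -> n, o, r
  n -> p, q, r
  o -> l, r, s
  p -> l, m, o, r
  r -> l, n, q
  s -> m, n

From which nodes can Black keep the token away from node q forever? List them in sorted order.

A0 = {q}
A1: add {r} — r (White) has r→q.
A2: add {o} — o (White) has o→r.
A3 = A2; e.g. l (Black) can still go to m. Fixed point.
White's attractor = {o, q, r}; Black avoids the target exactly from the complement.

l, m, n, p, s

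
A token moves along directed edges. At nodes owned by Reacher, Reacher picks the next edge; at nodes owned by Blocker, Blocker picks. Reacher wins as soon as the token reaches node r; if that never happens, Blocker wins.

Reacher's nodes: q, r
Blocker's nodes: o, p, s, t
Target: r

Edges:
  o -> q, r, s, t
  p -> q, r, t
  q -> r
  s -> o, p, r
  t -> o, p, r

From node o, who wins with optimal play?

A0 = {r}
A1: add {q} — q (Reacher) has q→r.
A2 = A1; e.g. o (Blocker) can still go to s. Fixed point.
o never enters the attractor, so Blocker can avoid the target forever.

Blocker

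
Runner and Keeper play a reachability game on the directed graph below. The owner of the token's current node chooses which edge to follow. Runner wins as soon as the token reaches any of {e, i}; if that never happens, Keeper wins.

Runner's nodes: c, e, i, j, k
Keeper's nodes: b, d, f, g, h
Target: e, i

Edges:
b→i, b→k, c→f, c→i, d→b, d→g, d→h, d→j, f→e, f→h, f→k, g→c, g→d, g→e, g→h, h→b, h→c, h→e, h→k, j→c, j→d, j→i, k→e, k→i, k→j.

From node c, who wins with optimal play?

Runner

A0 = {e, i}
A1: add {c, j, k} — c (Runner) has c→i; j (Runner) has j→i; k (Runner) has k→e.
c ∈ A1, so Runner can force the target.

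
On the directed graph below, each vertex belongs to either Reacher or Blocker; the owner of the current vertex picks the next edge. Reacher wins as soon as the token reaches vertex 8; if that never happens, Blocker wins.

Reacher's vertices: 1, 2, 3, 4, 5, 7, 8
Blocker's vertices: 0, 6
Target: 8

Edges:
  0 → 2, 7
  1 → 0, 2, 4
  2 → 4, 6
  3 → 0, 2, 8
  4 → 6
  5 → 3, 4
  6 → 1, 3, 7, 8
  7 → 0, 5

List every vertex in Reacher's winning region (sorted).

3, 5, 7, 8

A0 = {8}
A1: add {3} — 3 (Reacher) has 3→8.
A2: add {5} — 5 (Reacher) has 5→3.
A3: add {7} — 7 (Reacher) has 7→5.
A4 = A3; e.g. 0 (Blocker) can still go to 2. Fixed point.
Reacher's winning region = {3, 5, 7, 8}.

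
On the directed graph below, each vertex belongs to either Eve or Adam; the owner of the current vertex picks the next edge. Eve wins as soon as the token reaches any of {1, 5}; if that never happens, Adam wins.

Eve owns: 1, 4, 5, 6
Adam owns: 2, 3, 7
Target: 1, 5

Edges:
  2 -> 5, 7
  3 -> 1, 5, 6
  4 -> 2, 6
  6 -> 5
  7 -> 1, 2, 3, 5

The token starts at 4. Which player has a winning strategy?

A0 = {1, 5}
A1: add {6} — 6 (Eve) has 6→5.
A2: add {3, 4} — 3 (Adam): all of {1, 5, 6} already in; 4 (Eve) has 4→6.
A3 = A2; e.g. 2 (Adam) can still go to 7. Fixed point.
4 ∈ A2, so Eve can force the target.

Eve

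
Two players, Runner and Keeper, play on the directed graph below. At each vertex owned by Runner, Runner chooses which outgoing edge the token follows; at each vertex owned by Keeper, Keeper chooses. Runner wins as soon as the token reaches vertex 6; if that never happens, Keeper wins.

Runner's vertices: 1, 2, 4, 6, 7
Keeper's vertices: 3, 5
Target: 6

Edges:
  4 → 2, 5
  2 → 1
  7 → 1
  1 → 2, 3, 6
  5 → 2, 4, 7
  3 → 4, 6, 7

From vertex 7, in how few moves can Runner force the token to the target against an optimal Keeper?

2

A0 = {6}
A1: add {1} — 1 (Runner) has 1→6.
A2: add {2, 7} — 2 (Runner) has 2→1; 7 (Runner) has 7→1.
7 enters the attractor at level 2, so Runner can force the target in 2 moves from there.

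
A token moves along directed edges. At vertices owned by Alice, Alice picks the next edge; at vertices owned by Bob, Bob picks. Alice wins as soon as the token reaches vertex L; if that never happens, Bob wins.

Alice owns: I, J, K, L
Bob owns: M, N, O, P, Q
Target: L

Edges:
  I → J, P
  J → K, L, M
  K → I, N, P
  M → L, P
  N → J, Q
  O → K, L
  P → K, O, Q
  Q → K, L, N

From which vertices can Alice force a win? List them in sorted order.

I, J, K, L, O

A0 = {L}
A1: add {J} — J (Alice) has J→L.
A2: add {I} — I (Alice) has I→J.
A3: add {K} — K (Alice) has K→I.
A4: add {O} — O (Bob): all of {K, L} already in.
A5 = A4; e.g. M (Bob) can still go to P. Fixed point.
Alice's winning region = {I, J, K, L, O}.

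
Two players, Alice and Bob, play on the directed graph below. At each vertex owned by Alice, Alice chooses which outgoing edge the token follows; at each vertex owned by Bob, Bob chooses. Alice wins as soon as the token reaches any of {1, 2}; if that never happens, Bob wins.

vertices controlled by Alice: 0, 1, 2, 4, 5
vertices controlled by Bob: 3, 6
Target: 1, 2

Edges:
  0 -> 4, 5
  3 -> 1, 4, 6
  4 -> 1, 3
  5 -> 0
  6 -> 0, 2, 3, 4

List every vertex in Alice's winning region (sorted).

0, 1, 2, 4, 5

A0 = {1, 2}
A1: add {4} — 4 (Alice) has 4→1.
A2: add {0} — 0 (Alice) has 0→4.
A3: add {5} — 5 (Alice) has 5→0.
A4 = A3; e.g. 3 (Bob) can still go to 6. Fixed point.
Alice's winning region = {0, 1, 2, 4, 5}.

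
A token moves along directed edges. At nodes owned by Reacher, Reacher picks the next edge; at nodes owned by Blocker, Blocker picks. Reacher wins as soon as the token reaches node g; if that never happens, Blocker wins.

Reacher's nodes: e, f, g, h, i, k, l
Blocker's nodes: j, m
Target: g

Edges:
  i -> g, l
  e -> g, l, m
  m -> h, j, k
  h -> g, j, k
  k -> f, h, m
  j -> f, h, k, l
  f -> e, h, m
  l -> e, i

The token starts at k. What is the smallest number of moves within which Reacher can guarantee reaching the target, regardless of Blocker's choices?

2

A0 = {g}
A1: add {e, h, i} — e (Reacher) has e→g; h (Reacher) has h→g; i (Reacher) has i→g.
A2: add {f, k, l} — f (Reacher) has f→e; k (Reacher) has k→h; l (Reacher) has l→e.
k enters the attractor at level 2, so Reacher can force the target in 2 moves from there.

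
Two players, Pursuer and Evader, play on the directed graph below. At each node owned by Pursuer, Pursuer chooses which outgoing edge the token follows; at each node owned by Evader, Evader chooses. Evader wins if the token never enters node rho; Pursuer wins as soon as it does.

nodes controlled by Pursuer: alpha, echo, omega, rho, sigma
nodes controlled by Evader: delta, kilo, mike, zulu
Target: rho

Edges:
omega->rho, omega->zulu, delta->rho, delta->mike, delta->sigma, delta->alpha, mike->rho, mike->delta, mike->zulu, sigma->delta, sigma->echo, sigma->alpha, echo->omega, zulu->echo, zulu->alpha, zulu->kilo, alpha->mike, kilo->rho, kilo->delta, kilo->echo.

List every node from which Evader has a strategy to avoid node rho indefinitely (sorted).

alpha, delta, kilo, mike, zulu

A0 = {rho}
A1: add {omega} — omega (Pursuer) has omega→rho.
A2: add {echo} — echo (Pursuer) has echo→omega.
A3: add {sigma} — sigma (Pursuer) has sigma→echo.
A4 = A3; e.g. delta (Evader) can still go to mike. Fixed point.
Pursuer's attractor = {echo, omega, rho, sigma}; Evader avoids the target exactly from the complement.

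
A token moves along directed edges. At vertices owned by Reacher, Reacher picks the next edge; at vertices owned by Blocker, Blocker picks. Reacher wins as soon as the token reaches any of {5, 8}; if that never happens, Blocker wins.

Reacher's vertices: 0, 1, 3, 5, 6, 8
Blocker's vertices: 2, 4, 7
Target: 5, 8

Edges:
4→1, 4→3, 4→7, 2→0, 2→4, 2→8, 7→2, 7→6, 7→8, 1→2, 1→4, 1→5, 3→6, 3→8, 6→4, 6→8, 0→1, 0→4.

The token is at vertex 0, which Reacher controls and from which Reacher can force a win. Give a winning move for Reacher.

1

A0 = {5, 8}
A1: add {1, 3, 6} — 1 (Reacher) has 1→5; 3 (Reacher) has 3→8; 6 (Reacher) has 6→8.
A2: add {0} — 0 (Reacher) has 0→1.
A3 = A2; e.g. 2 (Blocker) can still go to 4. Fixed point.
From 0, successor 1 is in the attractor (rank 1); the other successor 4 is not.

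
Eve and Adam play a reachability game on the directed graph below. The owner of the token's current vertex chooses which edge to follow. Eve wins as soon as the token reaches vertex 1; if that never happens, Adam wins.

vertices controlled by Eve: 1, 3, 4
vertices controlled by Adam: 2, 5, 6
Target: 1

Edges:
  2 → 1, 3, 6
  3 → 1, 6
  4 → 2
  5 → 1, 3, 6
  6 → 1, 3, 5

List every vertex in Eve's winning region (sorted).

A0 = {1}
A1: add {3} — 3 (Eve) has 3→1.
A2 = A1; e.g. 2 (Adam) can still go to 6. Fixed point.
Eve's winning region = {1, 3}.

1, 3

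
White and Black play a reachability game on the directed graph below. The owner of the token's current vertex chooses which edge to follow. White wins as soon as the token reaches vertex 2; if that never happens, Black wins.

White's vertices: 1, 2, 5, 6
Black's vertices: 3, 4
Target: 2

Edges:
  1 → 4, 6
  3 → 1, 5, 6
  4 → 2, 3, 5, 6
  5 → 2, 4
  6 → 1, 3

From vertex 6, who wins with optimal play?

Black

A0 = {2}
A1: add {5} — 5 (White) has 5→2.
A2 = A1; e.g. 1 (White) has no edge into A1. Fixed point.
6 never enters the attractor, so Black can avoid the target forever.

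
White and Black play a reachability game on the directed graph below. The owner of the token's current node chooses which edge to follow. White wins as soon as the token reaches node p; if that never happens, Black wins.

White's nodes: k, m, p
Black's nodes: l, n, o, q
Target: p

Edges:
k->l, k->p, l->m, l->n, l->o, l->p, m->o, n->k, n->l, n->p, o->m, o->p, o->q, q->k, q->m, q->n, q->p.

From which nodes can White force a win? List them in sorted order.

k, p

A0 = {p}
A1: add {k} — k (White) has k→p.
A2 = A1; e.g. l (Black) can still go to m. Fixed point.
White's winning region = {k, p}.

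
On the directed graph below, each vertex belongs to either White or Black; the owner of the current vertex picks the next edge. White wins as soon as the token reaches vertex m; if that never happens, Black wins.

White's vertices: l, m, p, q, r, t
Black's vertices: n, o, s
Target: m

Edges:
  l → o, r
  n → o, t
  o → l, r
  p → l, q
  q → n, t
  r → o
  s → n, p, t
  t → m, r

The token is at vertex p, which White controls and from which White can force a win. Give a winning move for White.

q

A0 = {m}
A1: add {t} — t (White) has t→m.
A2: add {q} — q (White) has q→t.
A3: add {p} — p (White) has p→q.
A4 = A3; e.g. l (White) has no edge into A3. Fixed point.
From p, successor q is in the attractor (rank 2); the other successor l is not.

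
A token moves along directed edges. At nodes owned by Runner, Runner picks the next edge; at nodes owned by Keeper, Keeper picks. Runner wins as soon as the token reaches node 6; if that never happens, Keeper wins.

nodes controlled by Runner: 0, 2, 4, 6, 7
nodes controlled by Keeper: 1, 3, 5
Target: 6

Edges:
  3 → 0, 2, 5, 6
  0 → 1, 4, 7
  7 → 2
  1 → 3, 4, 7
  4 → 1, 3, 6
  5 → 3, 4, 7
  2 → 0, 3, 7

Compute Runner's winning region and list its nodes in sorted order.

0, 2, 4, 6, 7

A0 = {6}
A1: add {4} — 4 (Runner) has 4→6.
A2: add {0} — 0 (Runner) has 0→4.
A3: add {2} — 2 (Runner) has 2→0.
A4: add {7} — 7 (Runner) has 7→2.
A5 = A4; e.g. 1 (Keeper) can still go to 3. Fixed point.
Runner's winning region = {0, 2, 4, 6, 7}.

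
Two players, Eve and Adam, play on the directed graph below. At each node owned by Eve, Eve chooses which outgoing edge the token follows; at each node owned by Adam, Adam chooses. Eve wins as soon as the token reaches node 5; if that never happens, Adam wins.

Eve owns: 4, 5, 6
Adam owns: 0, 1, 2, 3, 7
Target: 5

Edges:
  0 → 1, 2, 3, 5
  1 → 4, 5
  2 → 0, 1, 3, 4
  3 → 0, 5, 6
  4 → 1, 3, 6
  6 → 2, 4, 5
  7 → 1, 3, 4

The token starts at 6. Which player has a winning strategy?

A0 = {5}
A1: add {6} — 6 (Eve) has 6→5.
6 ∈ A1, so Eve can force the target.

Eve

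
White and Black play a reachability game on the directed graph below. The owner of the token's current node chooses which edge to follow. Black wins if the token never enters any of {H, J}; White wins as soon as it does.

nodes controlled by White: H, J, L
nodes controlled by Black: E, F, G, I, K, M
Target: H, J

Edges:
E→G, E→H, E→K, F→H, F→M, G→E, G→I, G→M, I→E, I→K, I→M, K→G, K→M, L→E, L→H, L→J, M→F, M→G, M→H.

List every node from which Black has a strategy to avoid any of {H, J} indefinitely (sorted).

A0 = {H, J}
A1: add {L} — L (White) has L→H.
A2 = A1; e.g. E (Black) can still go to G. Fixed point.
White's attractor = {H, J, L}; Black avoids the target exactly from the complement.

E, F, G, I, K, M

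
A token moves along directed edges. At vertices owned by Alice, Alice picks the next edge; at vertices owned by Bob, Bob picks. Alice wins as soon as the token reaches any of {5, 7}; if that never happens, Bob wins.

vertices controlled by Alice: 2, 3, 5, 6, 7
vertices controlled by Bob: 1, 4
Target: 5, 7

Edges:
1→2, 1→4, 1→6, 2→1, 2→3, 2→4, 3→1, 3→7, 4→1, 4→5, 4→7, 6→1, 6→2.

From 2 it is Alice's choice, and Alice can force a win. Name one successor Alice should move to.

3

A0 = {5, 7}
A1: add {3} — 3 (Alice) has 3→7.
A2: add {2} — 2 (Alice) has 2→3.
A3: add {6} — 6 (Alice) has 6→2.
A4 = A3; e.g. 1 (Bob) can still go to 4. Fixed point.
From 2, successor 3 is in the attractor (rank 1); the other successors 1, 4 are not.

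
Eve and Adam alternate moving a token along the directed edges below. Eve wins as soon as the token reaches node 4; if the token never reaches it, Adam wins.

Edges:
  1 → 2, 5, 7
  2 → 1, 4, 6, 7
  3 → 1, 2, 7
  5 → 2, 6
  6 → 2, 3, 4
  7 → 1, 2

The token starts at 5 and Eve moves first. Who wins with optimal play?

Track states (vertex, player-to-move).
A0 = {(4,Eve), (4,Adam)}
A1: add {(2,Eve), (6,Eve)}.
A2: add {(5,Adam)}.
A3: add {(1,Eve)}.
A4: add {(7,Adam)}.
A5: add {(3,Eve)}.
A6: add {(6,Adam)}.
A7: add {(5,Eve)}.
(5,Eve) ∈ A7 ⇒ Eve forces the target.

Eve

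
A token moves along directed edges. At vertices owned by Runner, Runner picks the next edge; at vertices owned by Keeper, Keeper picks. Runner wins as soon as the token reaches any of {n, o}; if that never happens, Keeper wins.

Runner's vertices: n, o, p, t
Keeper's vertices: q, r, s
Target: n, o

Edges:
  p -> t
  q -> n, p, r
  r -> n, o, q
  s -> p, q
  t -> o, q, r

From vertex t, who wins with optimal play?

Runner

A0 = {n, o}
A1: add {t} — t (Runner) has t→o.
t ∈ A1, so Runner can force the target.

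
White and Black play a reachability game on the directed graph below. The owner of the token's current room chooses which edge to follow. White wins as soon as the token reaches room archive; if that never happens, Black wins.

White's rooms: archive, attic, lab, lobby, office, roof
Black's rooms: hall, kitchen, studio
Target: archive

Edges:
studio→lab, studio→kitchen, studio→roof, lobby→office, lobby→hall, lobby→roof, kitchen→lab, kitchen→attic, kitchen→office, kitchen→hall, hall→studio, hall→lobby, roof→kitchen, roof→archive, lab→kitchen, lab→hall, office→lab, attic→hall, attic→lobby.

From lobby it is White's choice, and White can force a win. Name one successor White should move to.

roof

A0 = {archive}
A1: add {roof} — roof (White) has roof→archive.
A2: add {lobby} — lobby (White) has lobby→roof.
A3: add {attic} — attic (White) has attic→lobby.
A4 = A3; e.g. lab (White) has no edge into A3. Fixed point.
From lobby, successor roof is in the attractor (rank 1); the other successors hall, office are not.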